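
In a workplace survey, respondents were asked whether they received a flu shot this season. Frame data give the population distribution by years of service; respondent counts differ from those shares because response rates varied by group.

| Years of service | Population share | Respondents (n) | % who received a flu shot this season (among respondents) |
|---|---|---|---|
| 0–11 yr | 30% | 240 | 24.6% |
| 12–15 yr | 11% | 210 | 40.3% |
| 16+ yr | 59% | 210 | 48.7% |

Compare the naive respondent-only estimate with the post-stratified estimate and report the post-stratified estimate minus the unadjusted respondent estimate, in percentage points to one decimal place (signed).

Naive respondent-only estimate (weights = respondent counts):
  (240/660)×24.6 + (210/660)×40.3 + (210/660)×48.7 = 37.2636%
Post-stratified estimate weights by population shares:
  0.3×24.6 + 0.11×40.3 + 0.59×48.7 = 40.546%
Difference = 40.546 − 37.2636 = 3.2824 pp.

+3.3 percentage points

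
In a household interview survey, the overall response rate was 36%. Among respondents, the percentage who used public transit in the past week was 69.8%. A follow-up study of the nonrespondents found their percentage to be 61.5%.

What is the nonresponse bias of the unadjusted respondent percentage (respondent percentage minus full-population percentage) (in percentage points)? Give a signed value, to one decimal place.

Nonresponse fraction = 1 − 0.36 = 0.64.
Bias = (nonresponse fraction) × (respondent percentage − nonrespondent percentage)
     = 0.64 × (69.8 − 61.5) = 0.64 × 8.3 = 5.312.

+5.3 percentage points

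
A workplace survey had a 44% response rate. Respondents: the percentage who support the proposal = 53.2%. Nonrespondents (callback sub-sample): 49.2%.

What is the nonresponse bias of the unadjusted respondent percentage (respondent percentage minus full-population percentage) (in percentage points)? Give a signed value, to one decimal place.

Nonresponse fraction = 1 − 0.44 = 0.56.
Bias = (nonresponse fraction) × (respondent percentage − nonrespondent percentage)
     = 0.56 × (53.2 − 49.2) = 0.56 × 4 = 2.24.

+2.2 percentage points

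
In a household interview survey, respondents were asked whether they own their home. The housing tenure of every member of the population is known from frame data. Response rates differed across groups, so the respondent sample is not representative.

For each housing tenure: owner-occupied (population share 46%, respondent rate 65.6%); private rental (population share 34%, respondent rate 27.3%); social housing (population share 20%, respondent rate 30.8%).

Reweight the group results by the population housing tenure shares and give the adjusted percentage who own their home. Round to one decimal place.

45.6%

Each cell contributes population-share × respondent value:
  owner-occupied: 0.46 × 65.6 = 30.176
  private rental: 0.34 × 27.3 = 9.282
  social housing: 0.2 × 30.8 = 6.16
Post-stratified estimate = 45.618 → 45.6%.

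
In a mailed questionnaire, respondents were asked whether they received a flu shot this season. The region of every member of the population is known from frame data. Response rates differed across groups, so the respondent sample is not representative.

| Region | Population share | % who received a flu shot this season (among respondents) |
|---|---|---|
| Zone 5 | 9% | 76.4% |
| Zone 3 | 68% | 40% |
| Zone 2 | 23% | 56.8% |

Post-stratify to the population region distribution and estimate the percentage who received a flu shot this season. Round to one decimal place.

Each cell contributes population-share × respondent value:
  Zone 5: 0.09 × 76.4 = 6.876
  Zone 3: 0.68 × 40 = 27.2
  Zone 2: 0.23 × 56.8 = 13.064
Post-stratified estimate = 47.14 → 47.1%.

47.1%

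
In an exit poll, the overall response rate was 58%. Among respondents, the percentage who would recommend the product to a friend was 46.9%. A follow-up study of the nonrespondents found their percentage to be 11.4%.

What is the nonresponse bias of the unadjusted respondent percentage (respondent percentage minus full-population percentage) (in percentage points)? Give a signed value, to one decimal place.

+14.9 percentage points

Nonresponse fraction = 1 − 0.58 = 0.42.
Bias = (nonresponse fraction) × (respondent percentage − nonrespondent percentage)
     = 0.42 × (46.9 − 11.4) = 0.42 × 35.5 = 14.91.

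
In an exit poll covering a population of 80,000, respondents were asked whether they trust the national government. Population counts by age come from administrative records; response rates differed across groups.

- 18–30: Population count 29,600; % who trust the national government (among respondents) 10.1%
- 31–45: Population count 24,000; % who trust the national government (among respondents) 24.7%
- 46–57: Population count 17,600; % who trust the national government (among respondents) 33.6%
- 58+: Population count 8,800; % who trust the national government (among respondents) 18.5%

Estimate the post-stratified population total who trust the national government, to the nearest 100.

16,500

Estimated count per cell = population count × respondent percentage:
  18–30: 29,600 × 10.1% = 2989.6
  31–45: 24,000 × 24.7% = 5928
  46–57: 17,600 × 33.6% = 5913.6
  58+: 8,800 × 18.5% = 1628
Estimated total = 16459.2 → 16,500.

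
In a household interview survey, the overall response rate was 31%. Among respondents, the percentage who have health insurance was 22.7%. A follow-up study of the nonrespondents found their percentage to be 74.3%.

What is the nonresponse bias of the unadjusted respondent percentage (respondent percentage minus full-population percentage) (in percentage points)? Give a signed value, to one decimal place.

-35.6 percentage points

Nonresponse fraction = 1 − 0.31 = 0.69.
Bias = (nonresponse fraction) × (respondent percentage − nonrespondent percentage)
     = 0.69 × (22.7 − 74.3) = 0.69 × -51.6 = -35.604.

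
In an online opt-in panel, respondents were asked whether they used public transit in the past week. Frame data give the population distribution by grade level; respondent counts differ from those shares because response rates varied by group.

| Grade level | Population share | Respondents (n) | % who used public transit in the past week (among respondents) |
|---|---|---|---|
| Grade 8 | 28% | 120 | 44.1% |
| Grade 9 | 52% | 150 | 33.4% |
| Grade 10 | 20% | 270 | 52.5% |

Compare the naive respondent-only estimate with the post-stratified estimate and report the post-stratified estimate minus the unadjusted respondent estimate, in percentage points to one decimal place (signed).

Without adjustment, the pooled respondent share is:
  (120/540)×44.1 + (150/540)×33.4 + (270/540)×52.5 = 45.3278%
Post-stratifying to population shares instead:
  0.28×44.1 + 0.52×33.4 + 0.2×52.5 = 40.216%
Difference = 40.216 − 45.3278 = -5.1118 pp.

-5.1 percentage points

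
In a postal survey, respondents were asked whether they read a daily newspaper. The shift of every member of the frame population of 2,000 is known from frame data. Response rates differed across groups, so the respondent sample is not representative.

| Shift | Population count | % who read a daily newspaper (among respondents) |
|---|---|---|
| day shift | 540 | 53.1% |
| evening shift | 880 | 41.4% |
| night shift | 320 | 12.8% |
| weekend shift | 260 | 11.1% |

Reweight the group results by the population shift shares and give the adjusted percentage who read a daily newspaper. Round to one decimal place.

Post-stratification weights by population share, not respondent share:
  day shift: (540/2,000) × 53.1 = 14.337
  evening shift: (880/2,000) × 41.4 = 18.216
  night shift: (320/2,000) × 12.8 = 2.048
  weekend shift: (260/2,000) × 11.1 = 1.443
Post-stratified estimate = 36.044 → 36.0%.

36.0%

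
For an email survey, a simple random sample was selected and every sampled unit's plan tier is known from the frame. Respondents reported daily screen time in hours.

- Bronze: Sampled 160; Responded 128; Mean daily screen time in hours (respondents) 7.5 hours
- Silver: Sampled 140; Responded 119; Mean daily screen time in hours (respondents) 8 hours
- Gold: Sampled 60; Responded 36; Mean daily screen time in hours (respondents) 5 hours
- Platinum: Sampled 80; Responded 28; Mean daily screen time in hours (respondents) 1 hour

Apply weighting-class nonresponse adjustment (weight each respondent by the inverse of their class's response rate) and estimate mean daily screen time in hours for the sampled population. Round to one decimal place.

6.1

Class response rates: Bronze 128/160 = 80%, Silver 119/140 = 85%, Gold 36/60 = 60%, Platinum 28/80 = 35%.
Inverse-response-rate weighting restores each class to its sampled count, so class totals weight by n_sampled:
  Bronze: 160 × 7.5 = 1200
  Silver: 140 × 8 = 1120
  Gold: 60 × 5 = 300
  Platinum: 80 × 1 = 80
Adjusted estimate = 2700 / 440 = 6.13636 → 6.1.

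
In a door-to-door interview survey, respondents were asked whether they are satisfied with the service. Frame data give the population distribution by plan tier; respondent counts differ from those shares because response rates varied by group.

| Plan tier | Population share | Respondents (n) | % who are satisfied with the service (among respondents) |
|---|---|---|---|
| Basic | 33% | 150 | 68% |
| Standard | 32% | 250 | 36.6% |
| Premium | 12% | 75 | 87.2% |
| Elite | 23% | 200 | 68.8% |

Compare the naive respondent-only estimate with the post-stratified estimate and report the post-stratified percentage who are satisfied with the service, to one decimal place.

60.4%

Unadjusted (pooled respondent) estimate weights by respondent counts:
  (150/675)×68 + (250/675)×36.6 + (75/675)×87.2 + (200/675)×68.8 = 58.7407%
Post-stratifying to population shares instead:
  0.33×68 + 0.32×36.6 + 0.12×87.2 + 0.23×68.8 = 60.44%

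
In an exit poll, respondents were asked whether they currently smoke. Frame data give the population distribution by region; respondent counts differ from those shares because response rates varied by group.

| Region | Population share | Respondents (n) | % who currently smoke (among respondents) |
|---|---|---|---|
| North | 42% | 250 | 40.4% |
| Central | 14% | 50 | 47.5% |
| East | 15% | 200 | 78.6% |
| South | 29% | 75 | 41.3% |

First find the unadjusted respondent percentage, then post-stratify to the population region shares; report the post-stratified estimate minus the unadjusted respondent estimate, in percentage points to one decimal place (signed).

Naive respondent-only estimate (weights = respondent counts):
  (250/575)×40.4 + (50/575)×47.5 + (200/575)×78.6 + (75/575)×41.3 = 54.4217%
Post-stratified estimate weights by population shares:
  0.42×40.4 + 0.14×47.5 + 0.15×78.6 + 0.29×41.3 = 47.385%
Difference = 47.385 − 54.4217 = -7.0367 pp.

-7.0 percentage points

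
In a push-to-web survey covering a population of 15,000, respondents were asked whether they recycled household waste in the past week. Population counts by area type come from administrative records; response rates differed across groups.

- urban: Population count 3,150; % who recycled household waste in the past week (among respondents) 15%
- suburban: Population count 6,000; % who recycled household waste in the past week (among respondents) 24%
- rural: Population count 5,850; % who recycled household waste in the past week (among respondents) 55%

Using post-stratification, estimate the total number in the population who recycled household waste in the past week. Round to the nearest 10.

5,130

Each cell contributes its population count × the respondent rate:
  urban: 3,150 × 15% = 472.5
  suburban: 6,000 × 24% = 1440
  rural: 5,850 × 55% = 3217.5
Estimated total = 5130 → 5,130.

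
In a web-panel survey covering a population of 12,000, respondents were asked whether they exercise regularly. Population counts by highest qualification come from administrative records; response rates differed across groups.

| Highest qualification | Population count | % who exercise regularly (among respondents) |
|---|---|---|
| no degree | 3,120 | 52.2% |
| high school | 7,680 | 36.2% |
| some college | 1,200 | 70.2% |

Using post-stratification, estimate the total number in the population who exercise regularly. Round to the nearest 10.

5,250

Estimated count per cell = population count × respondent percentage:
  no degree: 3,120 × 52.2% = 1628.64
  high school: 7,680 × 36.2% = 2780.16
  some college: 1,200 × 70.2% = 842.4
Estimated total = 5251.2 → 5,250.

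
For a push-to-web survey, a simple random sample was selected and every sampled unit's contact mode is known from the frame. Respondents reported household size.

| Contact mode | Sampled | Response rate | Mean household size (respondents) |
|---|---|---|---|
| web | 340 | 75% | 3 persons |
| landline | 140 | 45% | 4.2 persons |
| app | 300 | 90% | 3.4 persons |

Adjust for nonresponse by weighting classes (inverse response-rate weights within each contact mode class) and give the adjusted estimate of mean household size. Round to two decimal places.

3.37

With weight = n_sampled/n_responded per class, the weighted class total is n_sampled:
  web: 340 × 3 = 1020
  landline: 140 × 4.2 = 588
  app: 300 × 3.4 = 1020
Adjusted estimate = 2628 / 780 = 3.36923 → 3.37.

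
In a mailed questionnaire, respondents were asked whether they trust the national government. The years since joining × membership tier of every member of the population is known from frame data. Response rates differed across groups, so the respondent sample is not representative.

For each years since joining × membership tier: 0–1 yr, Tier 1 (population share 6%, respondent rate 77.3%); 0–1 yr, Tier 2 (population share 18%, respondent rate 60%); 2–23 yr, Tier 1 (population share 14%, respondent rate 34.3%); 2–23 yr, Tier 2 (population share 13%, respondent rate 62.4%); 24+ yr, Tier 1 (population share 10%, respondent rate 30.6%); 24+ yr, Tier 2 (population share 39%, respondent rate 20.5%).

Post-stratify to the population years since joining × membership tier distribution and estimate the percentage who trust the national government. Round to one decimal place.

Weight each group's respondent value by its population share:
  0–1 yr, Tier 1: 0.06 × 77.3 = 4.638
  0–1 yr, Tier 2: 0.18 × 60 = 10.8
  2–23 yr, Tier 1: 0.14 × 34.3 = 4.802
  2–23 yr, Tier 2: 0.13 × 62.4 = 8.112
  24+ yr, Tier 1: 0.1 × 30.6 = 3.06
  24+ yr, Tier 2: 0.39 × 20.5 = 7.995
Post-stratified estimate = 39.407 → 39.4%.

39.4%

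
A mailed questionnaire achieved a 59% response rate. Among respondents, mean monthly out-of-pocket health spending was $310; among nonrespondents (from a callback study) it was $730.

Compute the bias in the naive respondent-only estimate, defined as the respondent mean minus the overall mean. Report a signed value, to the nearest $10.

Nonresponse fraction = 1 − 0.59 = 0.41.
Bias = (nonresponse fraction) × (respondent mean − nonrespondent mean)
     = 0.41 × (310 − 730) = 0.41 × -420 = -172.2.

-$170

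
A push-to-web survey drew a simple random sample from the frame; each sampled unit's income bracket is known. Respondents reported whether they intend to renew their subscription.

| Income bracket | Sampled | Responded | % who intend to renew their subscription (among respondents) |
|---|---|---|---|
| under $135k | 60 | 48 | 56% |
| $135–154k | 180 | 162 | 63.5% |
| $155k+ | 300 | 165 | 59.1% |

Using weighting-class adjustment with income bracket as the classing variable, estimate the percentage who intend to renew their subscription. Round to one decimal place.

Class response rates: under $135k 48/60 = 80%, $135–154k 162/180 = 90%, $155k+ 165/300 = 55%.
Weighting each respondent by the inverse class response rate inflates each class back to its sampled size, so the class weight is n_sampled:
  under $135k: 60 × 56 = 3360
  $135–154k: 180 × 63.5 = 11,430
  $155k+: 300 × 59.1 = 17,730
Adjusted estimate = 32,520 / 540 = 60.2222 → 60.2%.

60.2%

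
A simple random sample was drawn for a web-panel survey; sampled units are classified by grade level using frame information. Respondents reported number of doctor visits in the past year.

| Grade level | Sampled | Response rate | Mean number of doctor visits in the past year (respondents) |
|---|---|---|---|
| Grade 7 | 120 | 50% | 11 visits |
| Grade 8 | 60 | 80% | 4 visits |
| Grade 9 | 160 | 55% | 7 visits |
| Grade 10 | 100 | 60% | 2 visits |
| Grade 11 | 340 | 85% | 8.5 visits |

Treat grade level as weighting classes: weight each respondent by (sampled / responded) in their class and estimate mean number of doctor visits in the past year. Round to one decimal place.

Each respondent's weight = sampled/responded in their class; summing within a class gives n_sampled, so:
  Grade 7: 120 × 11 = 1320
  Grade 8: 60 × 4 = 240
  Grade 9: 160 × 7 = 1120
  Grade 10: 100 × 2 = 200
  Grade 11: 340 × 8.5 = 2890
Adjusted estimate = 5770 / 780 = 7.39744 → 7.4.

7.4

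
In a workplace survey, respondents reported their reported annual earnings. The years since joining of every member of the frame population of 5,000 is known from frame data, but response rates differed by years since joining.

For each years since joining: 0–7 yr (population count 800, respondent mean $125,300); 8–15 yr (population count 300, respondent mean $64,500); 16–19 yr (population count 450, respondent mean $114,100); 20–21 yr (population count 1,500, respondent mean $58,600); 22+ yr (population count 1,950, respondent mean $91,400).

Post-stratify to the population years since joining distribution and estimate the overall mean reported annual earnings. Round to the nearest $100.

$87,400

Reweight to the known years since joining distribution:
  0–7 yr: (800/5,000) × 125,300 = 20,048
  8–15 yr: (300/5,000) × 64,500 = 3870
  16–19 yr: (450/5,000) × 114,100 = 10,269
  20–21 yr: (1,500/5,000) × 58,600 = 17,580
  22+ yr: (1,950/5,000) × 91,400 = 35,646
Post-stratified estimate = 87,413 → $87,400.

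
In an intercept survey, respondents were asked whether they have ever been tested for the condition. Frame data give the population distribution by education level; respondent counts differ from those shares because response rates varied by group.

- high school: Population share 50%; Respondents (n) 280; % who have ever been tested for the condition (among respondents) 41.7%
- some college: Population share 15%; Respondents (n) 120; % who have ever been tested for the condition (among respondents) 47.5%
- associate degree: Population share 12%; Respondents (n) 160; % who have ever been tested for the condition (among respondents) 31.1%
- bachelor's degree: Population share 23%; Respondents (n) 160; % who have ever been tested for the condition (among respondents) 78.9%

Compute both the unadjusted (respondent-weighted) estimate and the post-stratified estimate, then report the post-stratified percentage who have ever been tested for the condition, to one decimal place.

Naive respondent-only estimate (weights = respondent counts):
  (280/720)×41.7 + (120/720)×47.5 + (160/720)×31.1 + (160/720)×78.9 = 48.5778%
Reweighting by population education level shares:
  0.5×41.7 + 0.15×47.5 + 0.12×31.1 + 0.23×78.9 = 49.854%

49.9%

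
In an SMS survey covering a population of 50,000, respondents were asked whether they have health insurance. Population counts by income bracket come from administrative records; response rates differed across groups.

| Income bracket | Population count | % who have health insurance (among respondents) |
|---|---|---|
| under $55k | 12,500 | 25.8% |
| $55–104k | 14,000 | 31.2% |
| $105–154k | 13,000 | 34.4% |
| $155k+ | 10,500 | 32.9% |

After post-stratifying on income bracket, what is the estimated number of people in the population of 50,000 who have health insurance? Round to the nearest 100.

15,500

Apply each group's respondent rate to its population count:
  under $55k: 12,500 × 25.8% = 3225
  $55–104k: 14,000 × 31.2% = 4368
  $105–154k: 13,000 × 34.4% = 4472
  $155k+: 10,500 × 32.9% = 3454.5
Estimated total = 15519.5 → 15,500.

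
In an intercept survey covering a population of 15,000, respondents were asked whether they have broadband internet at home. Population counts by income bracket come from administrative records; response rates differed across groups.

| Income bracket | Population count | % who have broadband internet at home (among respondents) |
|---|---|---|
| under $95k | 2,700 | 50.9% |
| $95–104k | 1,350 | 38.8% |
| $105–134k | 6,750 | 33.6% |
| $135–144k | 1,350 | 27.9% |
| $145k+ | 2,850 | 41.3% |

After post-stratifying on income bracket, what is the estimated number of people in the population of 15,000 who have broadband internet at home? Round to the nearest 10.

Apply each group's respondent rate to its population count:
  under $95k: 2,700 × 50.9% = 1374.3
  $95–104k: 1,350 × 38.8% = 523.8
  $105–134k: 6,750 × 33.6% = 2268
  $135–144k: 1,350 × 27.9% = 376.65
  $145k+: 2,850 × 41.3% = 1177.05
Estimated total = 5719.8 → 5,720.

5,720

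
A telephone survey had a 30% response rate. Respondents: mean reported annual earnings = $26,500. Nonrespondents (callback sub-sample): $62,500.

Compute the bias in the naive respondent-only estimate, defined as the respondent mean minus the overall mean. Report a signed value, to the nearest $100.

Nonresponse fraction = 1 − 0.3 = 0.7.
Bias = (nonresponse fraction) × (respondent mean − nonrespondent mean)
     = 0.7 × (26,500 − 62,500) = 0.7 × -36,000 = -25,200.

-$25,200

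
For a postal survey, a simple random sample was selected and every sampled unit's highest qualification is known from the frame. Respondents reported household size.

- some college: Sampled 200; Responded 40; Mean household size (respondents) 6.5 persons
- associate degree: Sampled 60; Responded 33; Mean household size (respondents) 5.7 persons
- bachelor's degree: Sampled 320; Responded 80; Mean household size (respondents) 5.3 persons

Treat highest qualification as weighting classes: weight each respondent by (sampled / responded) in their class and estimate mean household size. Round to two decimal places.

5.76

Response rates by class: some college 40/200 = 20%, associate degree 33/60 = 55%, bachelor's degree 80/320 = 25%.
Inverse-response-rate weighting restores each class to its sampled count, so class totals weight by n_sampled:
  some college: 200 × 6.5 = 1300
  associate degree: 60 × 5.7 = 342
  bachelor's degree: 320 × 5.3 = 1696
Adjusted estimate = 3338 / 580 = 5.75517 → 5.76.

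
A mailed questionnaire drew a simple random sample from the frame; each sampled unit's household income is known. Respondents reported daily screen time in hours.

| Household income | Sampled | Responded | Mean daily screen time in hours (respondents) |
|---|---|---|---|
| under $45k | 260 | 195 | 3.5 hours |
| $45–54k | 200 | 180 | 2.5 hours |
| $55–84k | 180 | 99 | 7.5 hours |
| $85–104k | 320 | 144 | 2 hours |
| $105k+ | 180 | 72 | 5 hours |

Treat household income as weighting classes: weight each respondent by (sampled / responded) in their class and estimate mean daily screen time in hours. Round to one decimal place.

Class response rates: under $45k 195/260 = 75%, $45–54k 180/200 = 90%, $55–84k 99/180 = 55%, $85–104k 144/320 = 45%, $105k+ 72/180 = 40%.
Weighting each respondent by the inverse class response rate inflates each class back to its sampled size, so the class weight is n_sampled:
  under $45k: 260 × 3.5 = 910
  $45–54k: 200 × 2.5 = 500
  $55–84k: 180 × 7.5 = 1350
  $85–104k: 320 × 2 = 640
  $105k+: 180 × 5 = 900
Adjusted estimate = 4300 / 1,140 = 3.77193 → 3.8.

3.8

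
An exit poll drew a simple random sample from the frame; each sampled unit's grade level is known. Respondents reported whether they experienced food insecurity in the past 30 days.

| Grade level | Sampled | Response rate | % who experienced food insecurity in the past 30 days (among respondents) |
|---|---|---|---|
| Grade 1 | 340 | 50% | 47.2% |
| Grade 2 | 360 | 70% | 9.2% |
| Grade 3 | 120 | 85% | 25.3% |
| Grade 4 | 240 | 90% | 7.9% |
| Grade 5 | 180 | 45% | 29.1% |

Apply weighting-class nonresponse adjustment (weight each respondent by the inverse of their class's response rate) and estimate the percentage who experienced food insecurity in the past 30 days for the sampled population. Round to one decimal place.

23.8%

Inverse-response-rate weighting restores each class to its sampled count, so class totals weight by n_sampled:
  Grade 1: 340 × 47.2 = 16048
  Grade 2: 360 × 9.2 = 3312
  Grade 3: 120 × 25.3 = 3036
  Grade 4: 240 × 7.9 = 1896
  Grade 5: 180 × 29.1 = 5238
Adjusted estimate = 29,530 / 1,240 = 23.8145 → 23.8%.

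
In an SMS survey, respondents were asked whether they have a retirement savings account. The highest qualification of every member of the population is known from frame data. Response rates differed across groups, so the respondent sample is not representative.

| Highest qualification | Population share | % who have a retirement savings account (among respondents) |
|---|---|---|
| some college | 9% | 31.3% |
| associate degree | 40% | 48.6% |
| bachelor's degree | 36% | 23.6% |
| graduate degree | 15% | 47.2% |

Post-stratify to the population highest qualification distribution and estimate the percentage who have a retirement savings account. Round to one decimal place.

37.8%

Post-stratification weights by population share, not respondent share:
  some college: 0.09 × 31.3 = 2.817
  associate degree: 0.4 × 48.6 = 19.44
  bachelor's degree: 0.36 × 23.6 = 8.496
  graduate degree: 0.15 × 47.2 = 7.08
Post-stratified estimate = 37.833 → 37.8%.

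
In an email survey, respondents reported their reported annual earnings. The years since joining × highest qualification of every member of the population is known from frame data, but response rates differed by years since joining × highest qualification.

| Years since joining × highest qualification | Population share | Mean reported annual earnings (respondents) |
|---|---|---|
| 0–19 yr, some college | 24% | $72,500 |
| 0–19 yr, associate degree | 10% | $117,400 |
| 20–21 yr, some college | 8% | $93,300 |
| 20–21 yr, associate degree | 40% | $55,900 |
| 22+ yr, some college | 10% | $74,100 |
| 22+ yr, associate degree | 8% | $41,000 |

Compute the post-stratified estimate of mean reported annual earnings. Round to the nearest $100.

Weight each group's respondent value by its population share:
  0–19 yr, some college: 0.24 × 72,500 = 17,400
  0–19 yr, associate degree: 0.1 × 117,400 = 11,740
  20–21 yr, some college: 0.08 × 93,300 = 7464
  20–21 yr, associate degree: 0.4 × 55,900 = 22,360
  22+ yr, some college: 0.1 × 74,100 = 7410
  22+ yr, associate degree: 0.08 × 41,000 = 3280
Post-stratified estimate = 69,654 → $69,700.

$69,700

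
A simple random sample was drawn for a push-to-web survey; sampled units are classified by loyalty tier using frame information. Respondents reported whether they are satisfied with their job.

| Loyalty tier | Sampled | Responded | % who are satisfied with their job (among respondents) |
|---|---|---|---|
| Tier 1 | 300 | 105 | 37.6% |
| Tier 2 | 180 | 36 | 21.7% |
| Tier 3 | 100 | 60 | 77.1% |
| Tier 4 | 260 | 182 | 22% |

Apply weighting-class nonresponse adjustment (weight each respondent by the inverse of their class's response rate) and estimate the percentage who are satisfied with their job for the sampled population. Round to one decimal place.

Class response rates: Tier 1 105/300 = 35%, Tier 2 36/180 = 20%, Tier 3 60/100 = 60%, Tier 4 182/260 = 70%.
Weighting each respondent by the inverse class response rate inflates each class back to its sampled size, so the class weight is n_sampled:
  Tier 1: 300 × 37.6 = 11,280
  Tier 2: 180 × 21.7 = 3906
  Tier 3: 100 × 77.1 = 7710
  Tier 4: 260 × 22 = 5720
Adjusted estimate = 28,616 / 840 = 34.0667 → 34.1%.

34.1%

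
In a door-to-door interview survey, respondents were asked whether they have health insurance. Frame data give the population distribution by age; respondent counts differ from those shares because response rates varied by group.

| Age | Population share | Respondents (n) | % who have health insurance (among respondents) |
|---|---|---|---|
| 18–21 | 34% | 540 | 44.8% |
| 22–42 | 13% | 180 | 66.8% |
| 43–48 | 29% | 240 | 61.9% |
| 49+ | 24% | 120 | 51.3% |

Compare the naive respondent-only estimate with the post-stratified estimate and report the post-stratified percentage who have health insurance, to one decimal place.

54.2%

Unadjusted (pooled respondent) estimate weights by respondent counts:
  (540/1080)×44.8 + (180/1080)×66.8 + (240/1080)×61.9 + (120/1080)×51.3 = 52.9889%
Reweighting by population age shares:
  0.34×44.8 + 0.13×66.8 + 0.29×61.9 + 0.24×51.3 = 54.179%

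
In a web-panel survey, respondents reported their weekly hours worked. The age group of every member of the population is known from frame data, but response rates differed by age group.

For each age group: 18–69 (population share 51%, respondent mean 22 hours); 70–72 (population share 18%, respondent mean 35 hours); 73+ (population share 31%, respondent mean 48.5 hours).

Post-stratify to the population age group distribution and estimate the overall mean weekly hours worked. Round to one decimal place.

Post-stratification weights by population share, not respondent share:
  18–69: 0.51 × 22 = 11.22
  70–72: 0.18 × 35 = 6.3
  73+: 0.31 × 48.5 = 15.035
Post-stratified estimate = 32.555 → 32.6.

32.6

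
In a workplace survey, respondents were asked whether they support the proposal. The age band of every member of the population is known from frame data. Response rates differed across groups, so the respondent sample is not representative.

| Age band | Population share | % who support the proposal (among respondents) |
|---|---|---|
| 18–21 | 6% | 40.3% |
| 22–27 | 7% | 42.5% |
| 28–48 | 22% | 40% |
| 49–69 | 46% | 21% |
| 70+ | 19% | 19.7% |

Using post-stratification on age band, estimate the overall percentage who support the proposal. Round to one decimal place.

Post-stratification weights by population share, not respondent share:
  18–21: 0.06 × 40.3 = 2.418
  22–27: 0.07 × 42.5 = 2.975
  28–48: 0.22 × 40 = 8.8
  49–69: 0.46 × 21 = 9.66
  70+: 0.19 × 19.7 = 3.743
Post-stratified estimate = 27.596 → 27.6%.

27.6%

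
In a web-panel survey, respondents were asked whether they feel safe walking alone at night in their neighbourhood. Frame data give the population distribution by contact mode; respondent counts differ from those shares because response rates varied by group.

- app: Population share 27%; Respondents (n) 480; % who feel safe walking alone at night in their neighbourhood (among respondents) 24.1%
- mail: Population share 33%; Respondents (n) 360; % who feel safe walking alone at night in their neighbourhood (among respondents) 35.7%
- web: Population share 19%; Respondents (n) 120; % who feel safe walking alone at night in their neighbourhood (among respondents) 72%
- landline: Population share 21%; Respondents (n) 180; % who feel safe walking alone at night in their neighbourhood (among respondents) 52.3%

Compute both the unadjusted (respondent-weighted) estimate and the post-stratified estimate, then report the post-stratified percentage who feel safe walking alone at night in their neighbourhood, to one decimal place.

Unadjusted (pooled respondent) estimate weights by respondent counts:
  (480/1140)×24.1 + (360/1140)×35.7 + (120/1140)×72 + (180/1140)×52.3 = 37.2579%
Post-stratified estimate weights by population shares:
  0.27×24.1 + 0.33×35.7 + 0.19×72 + 0.21×52.3 = 42.951%

43.0%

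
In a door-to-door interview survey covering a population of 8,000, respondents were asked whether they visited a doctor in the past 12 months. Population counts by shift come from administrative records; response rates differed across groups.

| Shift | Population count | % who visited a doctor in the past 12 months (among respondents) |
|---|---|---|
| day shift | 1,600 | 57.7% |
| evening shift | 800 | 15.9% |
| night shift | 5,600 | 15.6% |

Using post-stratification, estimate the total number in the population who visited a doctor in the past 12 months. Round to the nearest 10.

1,920

Estimated count per cell = population count × respondent percentage:
  day shift: 1,600 × 57.7% = 923.2
  evening shift: 800 × 15.9% = 127.2
  night shift: 5,600 × 15.6% = 873.6
Estimated total = 1924 → 1,920.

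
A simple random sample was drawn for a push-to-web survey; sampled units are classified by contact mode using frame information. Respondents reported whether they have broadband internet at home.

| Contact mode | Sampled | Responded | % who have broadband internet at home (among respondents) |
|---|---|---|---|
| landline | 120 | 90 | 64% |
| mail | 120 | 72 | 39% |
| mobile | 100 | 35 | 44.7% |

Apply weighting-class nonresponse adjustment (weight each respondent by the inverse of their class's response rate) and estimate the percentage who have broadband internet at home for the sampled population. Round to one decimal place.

49.5%

Response rates by class: landline 90/120 = 75%, mail 72/120 = 60%, mobile 35/100 = 35%.
Each respondent's weight = sampled/responded in their class; summing within a class gives n_sampled, so:
  landline: 120 × 64 = 7680
  mail: 120 × 39 = 4680
  mobile: 100 × 44.7 = 4470
Adjusted estimate = 16,830 / 340 = 49.5 → 49.5%.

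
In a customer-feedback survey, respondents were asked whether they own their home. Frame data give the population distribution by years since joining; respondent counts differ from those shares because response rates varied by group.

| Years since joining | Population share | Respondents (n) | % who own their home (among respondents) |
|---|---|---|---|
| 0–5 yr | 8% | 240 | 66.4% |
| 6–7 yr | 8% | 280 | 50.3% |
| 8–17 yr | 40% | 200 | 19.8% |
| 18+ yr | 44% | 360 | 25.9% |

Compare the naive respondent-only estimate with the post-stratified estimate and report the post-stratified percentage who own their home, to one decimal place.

Naive respondent-only estimate (weights = respondent counts):
  (240/1080)×66.4 + (280/1080)×50.3 + (200/1080)×19.8 + (360/1080)×25.9 = 40.0963%
Post-stratified estimate weights by population shares:
  0.08×66.4 + 0.08×50.3 + 0.4×19.8 + 0.44×25.9 = 28.652%

28.7%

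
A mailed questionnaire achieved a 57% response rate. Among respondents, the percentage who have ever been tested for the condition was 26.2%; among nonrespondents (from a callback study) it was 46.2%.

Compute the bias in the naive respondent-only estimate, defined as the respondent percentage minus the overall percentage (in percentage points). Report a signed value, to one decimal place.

Nonresponse fraction = 1 − 0.57 = 0.43.
Bias = (nonresponse fraction) × (respondent percentage − nonrespondent percentage)
     = 0.43 × (26.2 − 46.2) = 0.43 × -20 = -8.6.

-8.6 percentage points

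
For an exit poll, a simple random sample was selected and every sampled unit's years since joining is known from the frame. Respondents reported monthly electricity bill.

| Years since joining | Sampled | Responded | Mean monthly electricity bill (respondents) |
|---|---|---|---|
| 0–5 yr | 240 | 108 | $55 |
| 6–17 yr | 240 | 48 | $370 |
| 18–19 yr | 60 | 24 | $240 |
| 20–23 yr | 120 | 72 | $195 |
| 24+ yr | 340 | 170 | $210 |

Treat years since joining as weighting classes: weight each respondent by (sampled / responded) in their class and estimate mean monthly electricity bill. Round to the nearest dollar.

Class response rates: 0–5 yr 108/240 = 45%, 6–17 yr 48/240 = 20%, 18–19 yr 24/60 = 40%, 20–23 yr 72/120 = 60%, 24+ yr 170/340 = 50%.
Weighting each respondent by the inverse class response rate inflates each class back to its sampled size, so the class weight is n_sampled:
  0–5 yr: 240 × 55 = 13,200
  6–17 yr: 240 × 370 = 88,800
  18–19 yr: 60 × 240 = 14,400
  20–23 yr: 120 × 195 = 23,400
  24+ yr: 340 × 210 = 71,400
Adjusted estimate = 211,200 / 1,000 = 211.2 → $211.

$211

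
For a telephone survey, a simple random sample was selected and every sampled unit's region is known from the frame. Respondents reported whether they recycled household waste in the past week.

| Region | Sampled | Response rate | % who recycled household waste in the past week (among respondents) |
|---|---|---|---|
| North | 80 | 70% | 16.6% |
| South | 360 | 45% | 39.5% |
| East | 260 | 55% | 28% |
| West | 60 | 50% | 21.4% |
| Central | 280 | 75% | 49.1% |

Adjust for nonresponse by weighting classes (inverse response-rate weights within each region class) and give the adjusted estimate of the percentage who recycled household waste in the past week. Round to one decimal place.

36.4%

Inverse-response-rate weighting restores each class to its sampled count, so class totals weight by n_sampled:
  North: 80 × 16.6 = 1328
  South: 360 × 39.5 = 14,220
  East: 260 × 28 = 7280
  West: 60 × 21.4 = 1284
  Central: 280 × 49.1 = 13,748
Adjusted estimate = 37,860 / 1,040 = 36.4038 → 36.4%.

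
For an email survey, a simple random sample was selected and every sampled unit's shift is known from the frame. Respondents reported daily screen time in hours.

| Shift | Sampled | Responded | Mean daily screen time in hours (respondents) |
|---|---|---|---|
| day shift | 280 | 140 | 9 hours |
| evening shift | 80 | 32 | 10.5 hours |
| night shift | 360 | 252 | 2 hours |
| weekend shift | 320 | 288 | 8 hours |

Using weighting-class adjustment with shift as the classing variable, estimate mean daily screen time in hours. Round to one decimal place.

6.4

Response rates by class: day shift 140/280 = 50%, evening shift 32/80 = 40%, night shift 252/360 = 70%, weekend shift 288/320 = 90%.
Inverse-response-rate weighting restores each class to its sampled count, so class totals weight by n_sampled:
  day shift: 280 × 9 = 2520
  evening shift: 80 × 10.5 = 840
  night shift: 360 × 2 = 720
  weekend shift: 320 × 8 = 2560
Adjusted estimate = 6640 / 1,040 = 6.38462 → 6.4.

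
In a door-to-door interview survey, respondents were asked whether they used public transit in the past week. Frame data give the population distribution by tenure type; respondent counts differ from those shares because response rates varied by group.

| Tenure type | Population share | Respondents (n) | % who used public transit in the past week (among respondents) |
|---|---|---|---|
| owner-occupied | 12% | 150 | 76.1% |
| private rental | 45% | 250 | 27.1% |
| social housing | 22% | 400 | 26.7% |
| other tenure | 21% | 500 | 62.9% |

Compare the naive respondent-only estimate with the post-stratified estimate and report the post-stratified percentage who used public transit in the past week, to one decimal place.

40.4%

Unadjusted (pooled respondent) estimate weights by respondent counts:
  (150/1300)×76.1 + (250/1300)×27.1 + (400/1300)×26.7 + (500/1300)×62.9 = 46.4%
Post-stratifying to population shares instead:
  0.12×76.1 + 0.45×27.1 + 0.22×26.7 + 0.21×62.9 = 40.41%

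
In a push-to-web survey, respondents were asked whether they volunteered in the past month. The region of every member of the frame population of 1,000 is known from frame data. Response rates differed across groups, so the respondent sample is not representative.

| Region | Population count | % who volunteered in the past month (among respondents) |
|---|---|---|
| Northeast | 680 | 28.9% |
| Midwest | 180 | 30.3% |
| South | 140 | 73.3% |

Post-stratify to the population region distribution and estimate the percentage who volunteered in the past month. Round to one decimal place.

Post-stratification weights by population share, not respondent share:
  Northeast: (680/1,000) × 28.9 = 19.652
  Midwest: (180/1,000) × 30.3 = 5.454
  South: (140/1,000) × 73.3 = 10.262
Post-stratified estimate = 35.368 → 35.4%.

35.4%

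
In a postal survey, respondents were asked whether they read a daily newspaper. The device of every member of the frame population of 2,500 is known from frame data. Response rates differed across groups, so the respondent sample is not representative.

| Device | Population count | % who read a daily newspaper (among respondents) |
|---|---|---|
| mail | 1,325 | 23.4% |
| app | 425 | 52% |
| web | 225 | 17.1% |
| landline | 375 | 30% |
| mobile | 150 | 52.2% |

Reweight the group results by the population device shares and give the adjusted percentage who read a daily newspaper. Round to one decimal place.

Post-stratification weights by population share, not respondent share:
  mail: (1,325/2,500) × 23.4 = 12.402
  app: (425/2,500) × 52 = 8.84
  web: (225/2,500) × 17.1 = 1.539
  landline: (375/2,500) × 30 = 4.5
  mobile: (150/2,500) × 52.2 = 3.132
Post-stratified estimate = 30.413 → 30.4%.

30.4%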